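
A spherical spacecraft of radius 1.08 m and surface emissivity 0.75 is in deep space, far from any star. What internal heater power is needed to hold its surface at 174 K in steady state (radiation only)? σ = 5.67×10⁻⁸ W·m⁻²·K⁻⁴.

P ≈ 571 W

P = εσ·4πr²·T⁴.
4πr² = 14.66 m²; T⁴ = 9.166×10⁸ K⁴.
P = 0.75·5.67×10⁻⁸·14.66·9.166×10⁸.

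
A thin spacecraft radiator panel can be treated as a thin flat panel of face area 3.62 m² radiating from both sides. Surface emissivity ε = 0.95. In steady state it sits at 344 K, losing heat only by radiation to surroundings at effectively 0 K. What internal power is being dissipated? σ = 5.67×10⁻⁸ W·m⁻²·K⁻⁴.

P ≈ 5460 W

Steady state: P = εσA T⁴.
A = 2·3.62 = 7.240 m²; T⁴ = (344)⁴ = 1.400×10¹⁰ K⁴.
P = 0.95 × 5.67×10⁻⁸ × 7.240 × 1.400×10¹⁰.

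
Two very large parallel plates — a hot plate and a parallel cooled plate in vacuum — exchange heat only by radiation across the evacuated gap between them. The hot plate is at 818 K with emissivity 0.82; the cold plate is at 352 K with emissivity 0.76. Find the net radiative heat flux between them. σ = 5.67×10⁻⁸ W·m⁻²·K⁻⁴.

q ≈ 16000 W/m²

For two infinite grey parallel plates, q = σ(T₁⁴ − T₂⁴)/(1/ε₁ + 1/ε₂ − 1).
T₁⁴ − T₂⁴ = 4.477×10¹¹ − 1.535×10¹⁰ = 4.324×10¹¹ K⁴.
1/ε₁ + 1/ε₂ − 1 = 1.220 + 1.316 − 1 = 1.535.
q = 5.67×10⁻⁸ × 4.324×10¹¹ / 1.535.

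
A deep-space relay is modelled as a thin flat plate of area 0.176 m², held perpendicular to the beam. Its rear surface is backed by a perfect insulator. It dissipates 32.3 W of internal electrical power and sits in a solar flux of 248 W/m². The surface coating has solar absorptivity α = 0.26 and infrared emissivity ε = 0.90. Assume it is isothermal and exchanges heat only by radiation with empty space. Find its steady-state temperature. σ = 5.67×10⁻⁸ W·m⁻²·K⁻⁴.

T ≈ 264 K

At steady state, absorbed solar power + internal power = radiated power.
Absorbed: α·S·A_cross = 0.26·248·0.1760 = 11.35 W (cross-section A).
Total input = 11.35 + 32.3 = 43.65 W.
Radiated: εσ·A_surf·T⁴ with A_surf = A = 0.1760 m².
T⁴ = 43.65/(0.90·5.67×10⁻⁸·0.1760) = 4.860×10⁹ K⁴.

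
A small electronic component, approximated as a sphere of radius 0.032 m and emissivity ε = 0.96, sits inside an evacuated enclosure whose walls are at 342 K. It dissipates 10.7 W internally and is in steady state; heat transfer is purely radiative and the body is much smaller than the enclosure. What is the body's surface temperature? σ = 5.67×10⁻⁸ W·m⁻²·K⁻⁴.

For a small grey body in a large enclosure, net radiated power = εσA(T⁴ − T_w⁴).
Steady state: P = εσA(T⁴ − T_w⁴) with A = 4πr² = 0.01287 m².
T⁴ = P/(εσA) + T_w⁴ = 10.7/(0.96·5.67×10⁻⁸·0.01287) + (342)⁴
    = 1.528×10¹⁰ + 1.368×10¹⁰ = 2.896×10¹⁰ K⁴.

T ≈ 413 K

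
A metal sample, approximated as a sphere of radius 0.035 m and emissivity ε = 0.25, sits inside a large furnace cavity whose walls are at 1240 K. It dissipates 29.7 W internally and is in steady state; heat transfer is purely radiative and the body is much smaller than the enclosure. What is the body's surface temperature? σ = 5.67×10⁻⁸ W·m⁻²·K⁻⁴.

For a small grey body in a large enclosure, net radiated power = εσA(T⁴ − T_w⁴).
Steady state: P = εσA(T⁴ − T_w⁴) with A = 4πr² = 0.01539 m².
T⁴ = P/(εσA) + T_w⁴ = 29.7/(0.25·5.67×10⁻⁸·0.01539) + (1240)⁴
    = 1.361×10¹¹ + 2.364×10¹² = 2.500×10¹² K⁴.

T ≈ 1260 K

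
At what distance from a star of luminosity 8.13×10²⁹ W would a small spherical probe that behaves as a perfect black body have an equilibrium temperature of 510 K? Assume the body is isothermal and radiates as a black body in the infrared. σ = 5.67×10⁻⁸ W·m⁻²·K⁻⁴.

For an isothermal black-emitting sphere, (1−a)S·πr² = σ·4πr²·T⁴ ⇒ S = 4σT⁴/(1−a).
S = 4·5.67×10⁻⁸·(510)⁴/1.00 = 15340 W/m².
Flux falls as S = L/(4πd²), so d = √(L/(4πS)) = √(8.13×10²⁹/(4π·15340)).

d ≈ 2.05×10¹² m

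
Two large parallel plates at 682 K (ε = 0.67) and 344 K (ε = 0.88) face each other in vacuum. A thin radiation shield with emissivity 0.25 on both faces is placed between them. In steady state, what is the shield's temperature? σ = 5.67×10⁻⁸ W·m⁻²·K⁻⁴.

In steady state the net flux on the hot side equals that on the cold side.
σ(T₁⁴−T_s⁴)/D₁ = σ(T_s⁴−T₂⁴)/D₂, with D₁ = 1/ε₁+1/ε_s−1 = 4.493, D₂ = 1/ε_s+1/ε₂−1 = 4.136.
Solve for T_s⁴: T_s⁴ = (D₂·T₁⁴ + D₁·T₂⁴)/(D₁+D₂) = 1.110×10¹¹ K⁴.

T_s ≈ 577 K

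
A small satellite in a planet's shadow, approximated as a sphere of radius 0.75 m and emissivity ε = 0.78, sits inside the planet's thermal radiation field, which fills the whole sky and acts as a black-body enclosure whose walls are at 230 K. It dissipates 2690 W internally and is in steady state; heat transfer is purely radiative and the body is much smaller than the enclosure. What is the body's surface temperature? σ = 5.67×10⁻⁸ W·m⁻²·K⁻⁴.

T ≈ 327 K

For a small grey body in a large enclosure, net radiated power = εσA(T⁴ − T_w⁴).
Steady state: P = εσA(T⁴ − T_w⁴) with A = 4πr² = 7.069 m².
T⁴ = P/(εσA) + T_w⁴ = 2690/(0.78·5.67×10⁻⁸·7.069) + (230)⁴
    = 8.605×10⁹ + 2.798×10⁹ = 1.140×10¹⁰ K⁴.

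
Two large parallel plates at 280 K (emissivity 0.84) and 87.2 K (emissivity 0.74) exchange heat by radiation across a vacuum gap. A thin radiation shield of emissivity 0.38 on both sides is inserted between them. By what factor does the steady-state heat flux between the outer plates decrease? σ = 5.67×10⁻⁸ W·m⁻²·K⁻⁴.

factor ≈ 3.77

Without shield: q₀ = σΔ(T⁴)/(1/ε₁+1/ε₂−1) with denominator 1.542.
With shield the two gaps are in series; the resistances add: (1/ε₁+1/ε_s−1)+(1/ε_s+1/ε₂−1) = 2.822+2.983 = 5.805.
Heat-flux ratio q₀/q = 5.805/1.542.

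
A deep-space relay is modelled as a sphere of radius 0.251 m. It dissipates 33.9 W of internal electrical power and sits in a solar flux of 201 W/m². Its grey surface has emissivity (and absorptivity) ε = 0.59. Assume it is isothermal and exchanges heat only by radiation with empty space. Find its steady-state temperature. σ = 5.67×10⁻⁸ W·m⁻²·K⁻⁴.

At steady state, absorbed solar power + internal power = radiated power.
Absorbed: α·S·A_cross = 0.59·201·0.1979 = 23.47 W (cross-section πr²).
Total input = 23.47 + 33.9 = 57.37 W.
Radiated: εσ·A_surf·T⁴ with A_surf = 4πr² = 0.7917 m².
T⁴ = 57.37/(0.59·5.67×10⁻⁸·0.7917) = 2.166×10⁹ K⁴.

T ≈ 216 K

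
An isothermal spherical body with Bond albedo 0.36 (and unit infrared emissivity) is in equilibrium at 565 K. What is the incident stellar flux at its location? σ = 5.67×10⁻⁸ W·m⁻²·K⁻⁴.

(1−a)S·πr² = σ·4πr²·T⁴ ⇒ S = 4σT⁴/(1−a).
S = 4·5.67×10⁻⁸·1.019×10¹¹/0.640.

S ≈ 36100 W/m²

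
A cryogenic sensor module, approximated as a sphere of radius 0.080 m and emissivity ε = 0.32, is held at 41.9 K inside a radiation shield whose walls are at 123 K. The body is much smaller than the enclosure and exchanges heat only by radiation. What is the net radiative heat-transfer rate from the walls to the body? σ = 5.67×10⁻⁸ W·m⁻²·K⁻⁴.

For a small grey body in a large enclosure: P_net = εσA(T_body⁴ − T_wall⁴).
A = 4πr² = 0.08042 m²; T_body⁴ − T_wall⁴ = 3.082×10⁶ − 2.289×10⁸ = -2.258×10⁸ K⁴.
|P_net| = 0.32·5.67×10⁻⁸·0.08042·2.258×10⁸.

P_net ≈ 0.329 W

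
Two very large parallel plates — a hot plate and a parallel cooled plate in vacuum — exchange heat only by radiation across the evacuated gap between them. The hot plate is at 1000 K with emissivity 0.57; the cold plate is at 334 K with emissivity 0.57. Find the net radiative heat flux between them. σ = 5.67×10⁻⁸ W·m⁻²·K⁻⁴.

q ≈ 22300 W/m²

For two infinite grey parallel plates, q = σ(T₁⁴ − T₂⁴)/(1/ε₁ + 1/ε₂ − 1).
T₁⁴ − T₂⁴ = 1.000×10¹² − 1.244×10¹⁰ = 9.876×10¹¹ K⁴.
1/ε₁ + 1/ε₂ − 1 = 1.754 + 1.754 − 1 = 2.509.
q = 5.67×10⁻⁸ × 9.876×10¹¹ / 2.509.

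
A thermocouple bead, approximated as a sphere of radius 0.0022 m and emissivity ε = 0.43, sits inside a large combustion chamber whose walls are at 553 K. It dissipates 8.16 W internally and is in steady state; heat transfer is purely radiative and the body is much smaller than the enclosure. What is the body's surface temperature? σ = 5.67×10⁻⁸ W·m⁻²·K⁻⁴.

T ≈ 1540 K

For a small grey body in a large enclosure, net radiated power = εσA(T⁴ − T_w⁴).
Steady state: P = εσA(T⁴ − T_w⁴) with A = 4πr² = 6.082×10⁻⁵ m².
T⁴ = P/(εσA) + T_w⁴ = 8.16/(0.43·5.67×10⁻⁸·6.082×10⁻⁵) + (553)⁴
    = 5.503×10¹² + 9.352×10¹⁰ = 5.596×10¹² K⁴.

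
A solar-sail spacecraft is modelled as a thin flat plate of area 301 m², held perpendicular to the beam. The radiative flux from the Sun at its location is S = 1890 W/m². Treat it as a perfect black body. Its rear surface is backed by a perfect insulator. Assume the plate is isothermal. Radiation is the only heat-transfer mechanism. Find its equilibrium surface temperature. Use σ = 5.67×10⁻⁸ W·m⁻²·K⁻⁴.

At equilibrium, absorbed power = emitted power.
Absorbing cross-section = A = 301.0 m²; emitting surface = A = 301.0 m² (ratio 1).
S·A_cross = εσ·A_surf·T⁴  ⇒  T⁴ = S/(1σ).
T⁴ = 1.00·1890/(1·5.67×10⁻⁸) = 3.333×10¹⁰ K⁴.
T = (3.333×10¹⁰)^(1/4).

T ≈ 427 K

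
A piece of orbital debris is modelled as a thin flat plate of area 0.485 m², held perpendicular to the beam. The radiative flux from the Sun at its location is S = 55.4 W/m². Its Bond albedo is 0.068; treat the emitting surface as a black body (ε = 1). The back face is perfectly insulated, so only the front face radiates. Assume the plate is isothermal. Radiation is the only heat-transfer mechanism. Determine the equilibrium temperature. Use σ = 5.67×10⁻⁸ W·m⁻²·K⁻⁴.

T ≈ 174 K

At equilibrium, absorbed power = emitted power.
Absorbing cross-section = A = 0.4850 m²; emitting surface = A = 0.4850 m² (ratio 1).
(1−a)S·A_cross = εσ·A_surf·T⁴  ⇒  T⁴ = (1−a)S/(1σ).
T⁴ = 0.932·55.4/(1·5.67×10⁻⁸) = 9.106×10⁸ K⁴.
T = (9.106×10⁸)^(1/4).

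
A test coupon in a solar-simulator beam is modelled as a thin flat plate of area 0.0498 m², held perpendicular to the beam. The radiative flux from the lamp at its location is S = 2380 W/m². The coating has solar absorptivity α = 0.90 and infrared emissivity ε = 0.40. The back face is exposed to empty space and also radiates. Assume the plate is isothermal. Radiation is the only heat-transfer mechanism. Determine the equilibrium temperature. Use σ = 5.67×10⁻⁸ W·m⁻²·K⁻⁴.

T ≈ 466 K

At equilibrium, absorbed power = emitted power.
Absorbing cross-section = A = 0.04980 m²; emitting surface = 2A = 0.09960 m² (ratio 2).
αS·A_cross = εσ·A_surf·T⁴  ⇒  T⁴ = αS/(ε·2σ).
T⁴ = 0.900·2380/(0.40·2·5.67×10⁻⁸) = 4.722×10¹⁰ K⁴.
T = (4.722×10¹⁰)^(1/4).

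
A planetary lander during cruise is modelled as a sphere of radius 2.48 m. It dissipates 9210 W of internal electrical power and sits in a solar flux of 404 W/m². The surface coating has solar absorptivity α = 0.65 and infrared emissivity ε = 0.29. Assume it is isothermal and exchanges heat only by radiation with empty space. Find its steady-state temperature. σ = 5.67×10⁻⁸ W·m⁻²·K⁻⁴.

T ≈ 326 K

At steady state, absorbed solar power + internal power = radiated power.
Absorbed: α·S·A_cross = 0.65·404·19.32 = 5074 W (cross-section πr²).
Total input = 5074 + 9210 = 14280 W.
Radiated: εσ·A_surf·T⁴ with A_surf = 4πr² = 77.29 m².
T⁴ = 14280/(0.29·5.67×10⁻⁸·77.29) = 1.124×10¹⁰ K⁴.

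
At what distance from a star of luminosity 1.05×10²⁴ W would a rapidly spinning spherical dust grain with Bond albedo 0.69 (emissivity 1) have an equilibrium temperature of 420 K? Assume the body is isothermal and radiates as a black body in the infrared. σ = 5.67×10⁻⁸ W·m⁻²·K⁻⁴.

For an isothermal black-emitting sphere, (1−a)S·πr² = σ·4πr²·T⁴ ⇒ S = 4σT⁴/(1−a).
S = 4·5.67×10⁻⁸·(420)⁴/0.310 = 22770 W/m².
Flux falls as S = L/(4πd²), so d = √(L/(4πS)) = √(1.05×10²⁴/(4π·22770)).

d ≈ 1.92×10⁹ m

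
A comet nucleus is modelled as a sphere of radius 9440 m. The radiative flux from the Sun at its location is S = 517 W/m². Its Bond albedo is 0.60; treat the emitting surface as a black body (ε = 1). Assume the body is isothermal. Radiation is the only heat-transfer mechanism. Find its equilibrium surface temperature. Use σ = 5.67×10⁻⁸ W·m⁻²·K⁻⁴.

At equilibrium, absorbed power = emitted power.
Absorbing cross-section = πr² = 2.800×10⁸ m²; emitting surface = 4πr² = 1.120×10⁹ m² (ratio 4).
(1−a)S·A_cross = εσ·A_surf·T⁴  ⇒  T⁴ = (1−a)S/(4σ).
T⁴ = 0.400·517/(4·5.67×10⁻⁸) = 9.118×10⁸ K⁴.
T = (9.118×10⁸)^(1/4).

T ≈ 174 K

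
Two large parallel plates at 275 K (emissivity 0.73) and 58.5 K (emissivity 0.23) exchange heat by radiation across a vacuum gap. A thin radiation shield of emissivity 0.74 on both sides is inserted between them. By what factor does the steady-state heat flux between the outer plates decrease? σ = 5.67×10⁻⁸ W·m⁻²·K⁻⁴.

factor ≈ 1.36

Without shield: q₀ = σΔ(T⁴)/(1/ε₁+1/ε₂−1) with denominator 4.718.
With shield the two gaps are in series; the resistances add: (1/ε₁+1/ε_s−1)+(1/ε_s+1/ε₂−1) = 1.721+4.699 = 6.420.
Heat-flux ratio q₀/q = 6.420/4.718.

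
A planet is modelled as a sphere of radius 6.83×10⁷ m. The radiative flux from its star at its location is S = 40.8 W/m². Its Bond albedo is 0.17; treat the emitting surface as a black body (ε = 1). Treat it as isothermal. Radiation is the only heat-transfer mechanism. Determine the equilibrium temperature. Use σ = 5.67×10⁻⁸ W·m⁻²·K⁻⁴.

T ≈ 111 K

At equilibrium, absorbed power = emitted power.
Absorbing cross-section = πr² = 1.466×10¹⁶ m²; emitting surface = 4πr² = 5.862×10¹⁶ m² (ratio 4).
(1−a)S·A_cross = εσ·A_surf·T⁴  ⇒  T⁴ = (1−a)S/(4σ).
T⁴ = 0.830·40.8/(4·5.67×10⁻⁸) = 1.493×10⁸ K⁴.
T = (1.493×10⁸)^(1/4).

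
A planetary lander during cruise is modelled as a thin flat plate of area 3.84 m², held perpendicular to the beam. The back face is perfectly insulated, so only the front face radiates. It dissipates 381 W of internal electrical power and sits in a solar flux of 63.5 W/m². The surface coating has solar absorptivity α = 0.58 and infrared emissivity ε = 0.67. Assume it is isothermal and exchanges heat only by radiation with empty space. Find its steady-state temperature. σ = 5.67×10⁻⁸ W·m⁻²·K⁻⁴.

T ≈ 245 K

At steady state, absorbed solar power + internal power = radiated power.
Absorbed: α·S·A_cross = 0.58·63.5·3.840 = 141.4 W (cross-section A).
Total input = 141.4 + 381 = 522.4 W.
Radiated: εσ·A_surf·T⁴ with A_surf = A = 3.840 m².
T⁴ = 522.4/(0.67·5.67×10⁻⁸·3.840) = 3.581×10⁹ K⁴.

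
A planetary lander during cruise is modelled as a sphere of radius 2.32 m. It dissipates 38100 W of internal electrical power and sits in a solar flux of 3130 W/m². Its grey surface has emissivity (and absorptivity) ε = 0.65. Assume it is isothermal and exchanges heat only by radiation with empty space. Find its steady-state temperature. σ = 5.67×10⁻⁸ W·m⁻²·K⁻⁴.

At steady state, absorbed solar power + internal power = radiated power.
Absorbed: α·S·A_cross = 0.65·3130·16.91 = 34400 W (cross-section πr²).
Total input = 34400 + 38100 = 72500 W.
Radiated: εσ·A_surf·T⁴ with A_surf = 4πr² = 67.64 m².
T⁴ = 72500/(0.65·5.67×10⁻⁸·67.64) = 2.908×10¹⁰ K⁴.

T ≈ 413 K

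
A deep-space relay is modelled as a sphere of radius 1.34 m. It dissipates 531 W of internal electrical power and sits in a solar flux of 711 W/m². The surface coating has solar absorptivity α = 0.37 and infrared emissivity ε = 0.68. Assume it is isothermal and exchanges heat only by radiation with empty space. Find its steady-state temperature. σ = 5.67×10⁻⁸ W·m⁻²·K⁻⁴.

At steady state, absorbed solar power + internal power = radiated power.
Absorbed: α·S·A_cross = 0.37·711·5.641 = 1484 W (cross-section πr²).
Total input = 1484 + 531 = 2015 W.
Radiated: εσ·A_surf·T⁴ with A_surf = 4πr² = 22.56 m².
T⁴ = 2015/(0.68·5.67×10⁻⁸·22.56) = 2.316×10⁹ K⁴.

T ≈ 219 K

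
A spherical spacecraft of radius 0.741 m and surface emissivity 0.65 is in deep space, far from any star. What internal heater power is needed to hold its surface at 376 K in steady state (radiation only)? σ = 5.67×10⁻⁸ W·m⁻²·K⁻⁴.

P ≈ 5080 W

P = εσ·4πr²·T⁴.
4πr² = 6.900 m²; T⁴ = 1.999×10¹⁰ K⁴.
P = 0.65·5.67×10⁻⁸·6.900·1.999×10¹⁰.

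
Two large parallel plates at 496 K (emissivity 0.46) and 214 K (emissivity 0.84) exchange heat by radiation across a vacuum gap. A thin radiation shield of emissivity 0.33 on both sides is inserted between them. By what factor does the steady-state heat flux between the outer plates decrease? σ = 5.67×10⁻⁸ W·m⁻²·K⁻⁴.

Without shield: q₀ = σΔ(T⁴)/(1/ε₁+1/ε₂−1) with denominator 2.364.
With shield the two gaps are in series; the resistances add: (1/ε₁+1/ε_s−1)+(1/ε_s+1/ε₂−1) = 4.204+3.221 = 7.425.
Heat-flux ratio q₀/q = 7.425/2.364.

factor ≈ 3.14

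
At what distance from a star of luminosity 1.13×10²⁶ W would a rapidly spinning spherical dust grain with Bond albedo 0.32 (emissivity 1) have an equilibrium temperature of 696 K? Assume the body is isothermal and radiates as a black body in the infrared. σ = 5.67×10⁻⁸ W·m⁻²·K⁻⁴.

d ≈ 1.07×10¹⁰ m

For an isothermal black-emitting sphere, (1−a)S·πr² = σ·4πr²·T⁴ ⇒ S = 4σT⁴/(1−a).
S = 4·5.67×10⁻⁸·(696)⁴/0.680 = 78270 W/m².
Flux falls as S = L/(4πd²), so d = √(L/(4πS)) = √(1.13×10²⁶/(4π·78270)).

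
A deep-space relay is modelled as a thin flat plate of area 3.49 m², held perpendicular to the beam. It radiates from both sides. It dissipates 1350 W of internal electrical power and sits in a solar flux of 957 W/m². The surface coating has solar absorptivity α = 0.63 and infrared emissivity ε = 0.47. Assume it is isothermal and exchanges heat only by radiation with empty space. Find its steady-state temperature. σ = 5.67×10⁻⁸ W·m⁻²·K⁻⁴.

T ≈ 369 K

At steady state, absorbed solar power + internal power = radiated power.
Absorbed: α·S·A_cross = 0.63·957·3.490 = 2104 W (cross-section A).
Total input = 2104 + 1350 = 3454 W.
Radiated: εσ·A_surf·T⁴ with A_surf = 2A = 6.980 m².
T⁴ = 3454/(0.47·5.67×10⁻⁸·6.980) = 1.857×10¹⁰ K⁴.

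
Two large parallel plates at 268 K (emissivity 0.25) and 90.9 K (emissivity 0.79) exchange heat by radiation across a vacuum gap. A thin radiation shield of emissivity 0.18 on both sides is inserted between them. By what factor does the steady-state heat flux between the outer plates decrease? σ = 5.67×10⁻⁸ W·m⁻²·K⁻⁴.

factor ≈ 3.37

Without shield: q₀ = σΔ(T⁴)/(1/ε₁+1/ε₂−1) with denominator 4.266.
With shield the two gaps are in series; the resistances add: (1/ε₁+1/ε_s−1)+(1/ε_s+1/ε₂−1) = 8.556+5.821 = 14.38.
Heat-flux ratio q₀/q = 14.38/4.266.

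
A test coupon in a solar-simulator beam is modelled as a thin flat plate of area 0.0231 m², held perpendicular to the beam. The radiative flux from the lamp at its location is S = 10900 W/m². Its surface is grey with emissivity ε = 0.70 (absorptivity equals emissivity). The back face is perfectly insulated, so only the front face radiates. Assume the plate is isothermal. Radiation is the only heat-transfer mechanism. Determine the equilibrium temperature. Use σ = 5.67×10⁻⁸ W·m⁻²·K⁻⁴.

At equilibrium, absorbed power = emitted power.
Absorbing cross-section = A = 0.02310 m²; emitting surface = A = 0.02310 m² (ratio 1).
εS·A_cross = εσ·A_surf·T⁴  ⇒  T⁴ = S/(1σ)   (ε cancels).
T⁴ = 10900/(1·5.67×10⁻⁸) = 1.922×10¹¹ K⁴.
T = (1.922×10¹¹)^(1/4).

T ≈ 662 K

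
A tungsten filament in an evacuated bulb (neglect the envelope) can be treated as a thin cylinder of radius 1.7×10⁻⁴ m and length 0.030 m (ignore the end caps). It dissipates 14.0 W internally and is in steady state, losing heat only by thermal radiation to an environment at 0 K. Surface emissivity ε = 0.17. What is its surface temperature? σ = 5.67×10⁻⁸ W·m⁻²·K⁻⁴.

T ≈ 2590 K

Steady state: internal power = radiated power, P = εσA T⁴.
Radiating area A = 2πrL = 3.204×10⁻⁵ m².
T⁴ = P/(εσA) = 14.0/(0.17·5.67×10⁻⁸·3.204×10⁻⁵) = 4.533×10¹³ K⁴.
T = (4.533×10¹³)^(1/4).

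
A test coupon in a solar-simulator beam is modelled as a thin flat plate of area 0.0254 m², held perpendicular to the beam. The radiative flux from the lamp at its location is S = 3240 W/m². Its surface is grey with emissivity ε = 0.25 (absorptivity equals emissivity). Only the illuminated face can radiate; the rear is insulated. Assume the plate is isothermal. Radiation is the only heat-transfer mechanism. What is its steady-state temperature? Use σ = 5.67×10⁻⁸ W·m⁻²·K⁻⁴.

T ≈ 489 K

At equilibrium, absorbed power = emitted power.
Absorbing cross-section = A = 0.02540 m²; emitting surface = A = 0.02540 m² (ratio 1).
εS·A_cross = εσ·A_surf·T⁴  ⇒  T⁴ = S/(1σ)   (ε cancels).
T⁴ = 3240/(1·5.67×10⁻⁸) = 5.714×10¹⁰ K⁴.
T = (5.714×10¹⁰)^(1/4).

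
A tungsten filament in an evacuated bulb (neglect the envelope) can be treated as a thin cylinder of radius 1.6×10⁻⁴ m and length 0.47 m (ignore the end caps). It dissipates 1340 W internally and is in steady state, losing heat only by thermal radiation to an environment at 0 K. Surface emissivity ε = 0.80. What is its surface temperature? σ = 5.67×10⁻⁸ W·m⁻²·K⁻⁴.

T ≈ 2810 K

Steady state: internal power = radiated power, P = εσA T⁴.
Radiating area A = 2πrL = 4.725×10⁻⁴ m².
T⁴ = P/(εσA) = 1340/(0.80·5.67×10⁻⁸·4.725×10⁻⁴) = 6.252×10¹³ K⁴.
T = (6.252×10¹³)^(1/4).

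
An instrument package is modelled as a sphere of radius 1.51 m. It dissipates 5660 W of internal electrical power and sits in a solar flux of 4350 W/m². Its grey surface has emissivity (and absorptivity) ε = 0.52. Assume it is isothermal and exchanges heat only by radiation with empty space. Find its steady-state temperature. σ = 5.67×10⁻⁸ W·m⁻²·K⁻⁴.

At steady state, absorbed solar power + internal power = radiated power.
Absorbed: α·S·A_cross = 0.52·4350·7.163 = 16200 W (cross-section πr²).
Total input = 16200 + 5660 = 21860 W.
Radiated: εσ·A_surf·T⁴ with A_surf = 4πr² = 28.65 m².
T⁴ = 21860/(0.52·5.67×10⁻⁸·28.65) = 2.588×10¹⁰ K⁴.

T ≈ 401 K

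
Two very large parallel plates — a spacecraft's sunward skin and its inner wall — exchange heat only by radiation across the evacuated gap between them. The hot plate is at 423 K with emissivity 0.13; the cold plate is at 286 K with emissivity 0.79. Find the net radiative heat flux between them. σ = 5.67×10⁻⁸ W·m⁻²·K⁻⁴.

For two infinite grey parallel plates, q = σ(T₁⁴ − T₂⁴)/(1/ε₁ + 1/ε₂ − 1).
T₁⁴ − T₂⁴ = 3.202×10¹⁰ − 6.691×10⁹ = 2.533×10¹⁰ K⁴.
1/ε₁ + 1/ε₂ − 1 = 7.692 + 1.266 − 1 = 7.958.
q = 5.67×10⁻⁸ × 2.533×10¹⁰ / 7.958.

q ≈ 180 W/m²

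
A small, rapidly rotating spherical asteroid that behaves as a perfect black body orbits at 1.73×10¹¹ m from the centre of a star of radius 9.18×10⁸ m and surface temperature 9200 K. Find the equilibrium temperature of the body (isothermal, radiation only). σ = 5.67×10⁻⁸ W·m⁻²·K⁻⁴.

T ≈ 474 K

The star's surface emits σT_*⁴; at distance d the flux is S = σT_*⁴(R_*/d)².
S = 5.67×10⁻⁸·(9200)⁴·(9.18×10⁸/1.73×10¹¹)² = 11440 W/m².
For an isothermal sphere T⁴ = (1−a)S/(4σ) = 5.043×10¹⁰ K⁴.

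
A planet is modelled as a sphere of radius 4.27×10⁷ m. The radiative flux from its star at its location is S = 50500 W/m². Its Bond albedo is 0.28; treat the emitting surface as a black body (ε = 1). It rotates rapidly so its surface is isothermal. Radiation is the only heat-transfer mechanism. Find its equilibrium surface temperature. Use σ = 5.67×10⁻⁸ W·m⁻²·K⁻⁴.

T ≈ 633 K

At equilibrium, absorbed power = emitted power.
Absorbing cross-section = πr² = 5.728×10¹⁵ m²; emitting surface = 4πr² = 2.291×10¹⁶ m² (ratio 4).
(1−a)S·A_cross = εσ·A_surf·T⁴  ⇒  T⁴ = (1−a)S/(4σ).
T⁴ = 0.720·50500/(4·5.67×10⁻⁸) = 1.603×10¹¹ K⁴.
T = (1.603×10¹¹)^(1/4).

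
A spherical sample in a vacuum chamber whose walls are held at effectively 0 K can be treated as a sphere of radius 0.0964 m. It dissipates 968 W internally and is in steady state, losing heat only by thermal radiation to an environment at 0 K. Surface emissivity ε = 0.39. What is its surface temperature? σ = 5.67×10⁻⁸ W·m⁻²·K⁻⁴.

T ≈ 782 K

Steady state: internal power = radiated power, P = εσA T⁴.
Radiating area A = 4πr² = 0.1168 m².
T⁴ = P/(εσA) = 968/(0.39·5.67×10⁻⁸·0.1168) = 3.749×10¹¹ K⁴.
T = (3.749×10¹¹)^(1/4).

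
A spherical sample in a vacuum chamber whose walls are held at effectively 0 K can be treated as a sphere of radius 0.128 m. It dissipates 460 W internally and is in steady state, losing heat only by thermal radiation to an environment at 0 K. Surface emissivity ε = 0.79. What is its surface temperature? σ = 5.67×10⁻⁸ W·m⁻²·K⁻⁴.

Steady state: internal power = radiated power, P = εσA T⁴.
Radiating area A = 4πr² = 0.2059 m².
T⁴ = P/(εσA) = 460/(0.79·5.67×10⁻⁸·0.2059) = 4.988×10¹⁰ K⁴.
T = (4.988×10¹⁰)^(1/4).

T ≈ 473 K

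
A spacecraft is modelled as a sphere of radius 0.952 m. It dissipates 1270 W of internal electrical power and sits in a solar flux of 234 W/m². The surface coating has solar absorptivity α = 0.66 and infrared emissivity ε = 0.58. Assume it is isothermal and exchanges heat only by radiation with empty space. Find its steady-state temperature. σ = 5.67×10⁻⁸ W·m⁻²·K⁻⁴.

At steady state, absorbed solar power + internal power = radiated power.
Absorbed: α·S·A_cross = 0.66·234·2.847 = 439.7 W (cross-section πr²).
Total input = 439.7 + 1270 = 1710 W.
Radiated: εσ·A_surf·T⁴ with A_surf = 4πr² = 11.39 m².
T⁴ = 1710/(0.58·5.67×10⁻⁸·11.39) = 4.565×10⁹ K⁴.

T ≈ 260 K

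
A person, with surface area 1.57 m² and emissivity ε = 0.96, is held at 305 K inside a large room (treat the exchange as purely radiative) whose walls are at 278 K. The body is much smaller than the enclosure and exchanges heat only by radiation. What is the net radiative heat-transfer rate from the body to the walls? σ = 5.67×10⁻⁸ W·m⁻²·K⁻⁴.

P_net ≈ 229 W

For a small grey body in a large enclosure: P_net = εσA(T_body⁴ − T_wall⁴).
A = 1.57 m²; T_body⁴ − T_wall⁴ = 8.654×10⁹ − 5.973×10⁹ = 2.681×10⁹ K⁴.
|P_net| = 0.96·5.67×10⁻⁸·1.570·2.681×10⁹.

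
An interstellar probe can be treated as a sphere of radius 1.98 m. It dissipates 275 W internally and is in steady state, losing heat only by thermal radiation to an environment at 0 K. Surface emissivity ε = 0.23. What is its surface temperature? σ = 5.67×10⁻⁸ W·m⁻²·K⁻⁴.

Steady state: internal power = radiated power, P = εσA T⁴.
Radiating area A = 4πr² = 49.27 m².
T⁴ = P/(εσA) = 275/(0.23·5.67×10⁻⁸·49.27) = 4.280×10⁸ K⁴.
T = (4.280×10⁸)^(1/4).

T ≈ 144 K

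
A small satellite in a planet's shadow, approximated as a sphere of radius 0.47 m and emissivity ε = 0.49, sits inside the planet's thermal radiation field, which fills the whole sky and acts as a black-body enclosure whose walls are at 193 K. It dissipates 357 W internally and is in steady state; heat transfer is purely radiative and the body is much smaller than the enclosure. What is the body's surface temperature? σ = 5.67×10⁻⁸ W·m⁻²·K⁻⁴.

T ≈ 279 K

For a small grey body in a large enclosure, net radiated power = εσA(T⁴ − T_w⁴).
Steady state: P = εσA(T⁴ − T_w⁴) with A = 4πr² = 2.776 m².
T⁴ = P/(εσA) + T_w⁴ = 357/(0.49·5.67×10⁻⁸·2.776) + (193)⁴
    = 4.629×10⁹ + 1.387×10⁹ = 6.016×10⁹ K⁴.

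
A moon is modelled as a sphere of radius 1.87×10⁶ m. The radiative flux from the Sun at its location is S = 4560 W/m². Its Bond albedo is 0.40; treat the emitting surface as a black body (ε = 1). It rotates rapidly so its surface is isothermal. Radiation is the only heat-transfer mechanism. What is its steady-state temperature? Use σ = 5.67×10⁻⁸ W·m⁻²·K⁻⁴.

At equilibrium, absorbed power = emitted power.
Absorbing cross-section = πr² = 1.099×10¹³ m²; emitting surface = 4πr² = 4.394×10¹³ m² (ratio 4).
(1−a)S·A_cross = εσ·A_surf·T⁴  ⇒  T⁴ = (1−a)S/(4σ).
T⁴ = 0.600·4560/(4·5.67×10⁻⁸) = 1.206×10¹⁰ K⁴.
T = (1.206×10¹⁰)^(1/4).

T ≈ 331 K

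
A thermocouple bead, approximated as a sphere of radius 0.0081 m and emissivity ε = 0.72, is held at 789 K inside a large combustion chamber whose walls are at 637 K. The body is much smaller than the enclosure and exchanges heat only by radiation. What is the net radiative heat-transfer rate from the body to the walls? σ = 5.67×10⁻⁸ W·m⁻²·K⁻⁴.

For a small grey body in a large enclosure: P_net = εσA(T_body⁴ − T_wall⁴).
A = 4πr² = 8.245×10⁻⁴ m²; T_body⁴ − T_wall⁴ = 3.875×10¹¹ − 1.646×10¹¹ = 2.229×10¹¹ K⁴.
|P_net| = 0.72·5.67×10⁻⁸·8.245×10⁻⁴·2.229×10¹¹.

P_net ≈ 7.50 W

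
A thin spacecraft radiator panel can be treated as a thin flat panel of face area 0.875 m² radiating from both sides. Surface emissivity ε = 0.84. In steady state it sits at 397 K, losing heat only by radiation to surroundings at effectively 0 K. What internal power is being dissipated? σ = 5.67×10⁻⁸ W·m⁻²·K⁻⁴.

P ≈ 2070 W

Steady state: P = εσA T⁴.
A = 2·0.875 = 1.750 m²; T⁴ = (397)⁴ = 2.484×10¹⁰ K⁴.
P = 0.84 × 5.67×10⁻⁸ × 1.750 × 2.484×10¹⁰.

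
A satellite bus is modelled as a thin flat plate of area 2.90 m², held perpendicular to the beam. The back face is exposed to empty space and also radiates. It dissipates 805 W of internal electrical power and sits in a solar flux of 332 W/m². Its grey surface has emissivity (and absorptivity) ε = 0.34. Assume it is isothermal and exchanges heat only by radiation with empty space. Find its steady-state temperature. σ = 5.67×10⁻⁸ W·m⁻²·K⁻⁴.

T ≈ 317 K

At steady state, absorbed solar power + internal power = radiated power.
Absorbed: α·S·A_cross = 0.34·332·2.900 = 327.4 W (cross-section A).
Total input = 327.4 + 805 = 1132 W.
Radiated: εσ·A_surf·T⁴ with A_surf = 2A = 5.800 m².
T⁴ = 1132/(0.34·5.67×10⁻⁸·5.800) = 1.013×10¹⁰ K⁴.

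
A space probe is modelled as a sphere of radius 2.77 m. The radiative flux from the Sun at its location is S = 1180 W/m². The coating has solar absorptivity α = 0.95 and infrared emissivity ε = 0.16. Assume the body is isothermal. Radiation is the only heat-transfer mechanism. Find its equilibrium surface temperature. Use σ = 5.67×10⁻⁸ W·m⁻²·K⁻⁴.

At equilibrium, absorbed power = emitted power.
Absorbing cross-section = πr² = 24.11 m²; emitting surface = 4πr² = 96.42 m² (ratio 4).
αS·A_cross = εσ·A_surf·T⁴  ⇒  T⁴ = αS/(ε·4σ).
T⁴ = 0.950·1180/(0.16·4·5.67×10⁻⁸) = 3.089×10¹⁰ K⁴.
T = (3.089×10¹⁰)^(1/4).

T ≈ 419 K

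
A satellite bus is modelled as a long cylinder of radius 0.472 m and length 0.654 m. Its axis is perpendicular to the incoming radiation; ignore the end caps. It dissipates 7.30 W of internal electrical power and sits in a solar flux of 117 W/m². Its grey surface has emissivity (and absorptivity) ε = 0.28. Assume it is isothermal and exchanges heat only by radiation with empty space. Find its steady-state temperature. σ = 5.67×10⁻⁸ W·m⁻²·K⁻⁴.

At steady state, absorbed solar power + internal power = radiated power.
Absorbed: α·S·A_cross = 0.28·117·0.6174 = 20.23 W (cross-section 2rL).
Total input = 20.23 + 7.30 = 27.53 W.
Radiated: εσ·A_surf·T⁴ with A_surf = 2πrL = 1.940 m².
T⁴ = 27.53/(0.28·5.67×10⁻⁸·1.940) = 8.939×10⁸ K⁴.

T ≈ 173 K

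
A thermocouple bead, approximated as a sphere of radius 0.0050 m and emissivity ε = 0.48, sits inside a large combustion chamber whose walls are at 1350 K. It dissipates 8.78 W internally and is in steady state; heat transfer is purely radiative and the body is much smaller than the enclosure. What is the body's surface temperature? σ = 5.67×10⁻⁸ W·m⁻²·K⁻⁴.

T ≈ 1440 K

For a small grey body in a large enclosure, net radiated power = εσA(T⁴ − T_w⁴).
Steady state: P = εσA(T⁴ − T_w⁴) with A = 4πr² = 3.142×10⁻⁴ m².
T⁴ = P/(εσA) + T_w⁴ = 8.78/(0.48·5.67×10⁻⁸·3.142×10⁻⁴) + (1350)⁴
    = 1.027×10¹² + 3.322×10¹² = 4.348×10¹² K⁴.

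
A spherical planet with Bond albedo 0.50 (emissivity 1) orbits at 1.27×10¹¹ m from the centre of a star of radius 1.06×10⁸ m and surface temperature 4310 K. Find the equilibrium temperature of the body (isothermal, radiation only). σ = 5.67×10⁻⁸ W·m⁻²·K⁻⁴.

The star's surface emits σT_*⁴; at distance d the flux is S = σT_*⁴(R_*/d)².
S = 5.67×10⁻⁸·(4310)⁴·(1.06×10⁸/1.27×10¹¹)² = 13.63 W/m².
For an isothermal sphere T⁴ = (1−a)S/(4σ) = 3.005×10⁷ K⁴.

T ≈ 74.0 K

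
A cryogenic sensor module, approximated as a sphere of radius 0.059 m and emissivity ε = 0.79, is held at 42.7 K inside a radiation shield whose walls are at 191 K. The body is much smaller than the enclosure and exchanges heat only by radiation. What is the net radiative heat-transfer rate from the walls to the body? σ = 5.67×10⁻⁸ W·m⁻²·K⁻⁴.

For a small grey body in a large enclosure: P_net = εσA(T_body⁴ − T_wall⁴).
A = 4πr² = 0.04374 m²; T_body⁴ − T_wall⁴ = 3.324×10⁶ − 1.331×10⁹ = -1.328×10⁹ K⁴.
|P_net| = 0.79·5.67×10⁻⁸·0.04374·1.328×10⁹.

P_net ≈ 2.60 W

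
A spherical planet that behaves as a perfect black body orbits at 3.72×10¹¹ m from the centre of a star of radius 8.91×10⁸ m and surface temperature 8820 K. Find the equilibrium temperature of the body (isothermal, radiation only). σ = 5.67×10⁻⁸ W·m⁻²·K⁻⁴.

T ≈ 305 K

The star's surface emits σT_*⁴; at distance d the flux is S = σT_*⁴(R_*/d)².
S = 5.67×10⁻⁸·(8820)⁴·(8.91×10⁸/3.72×10¹¹)² = 1968 W/m².
For an isothermal sphere T⁴ = (1−a)S/(4σ) = 8.679×10⁹ K⁴.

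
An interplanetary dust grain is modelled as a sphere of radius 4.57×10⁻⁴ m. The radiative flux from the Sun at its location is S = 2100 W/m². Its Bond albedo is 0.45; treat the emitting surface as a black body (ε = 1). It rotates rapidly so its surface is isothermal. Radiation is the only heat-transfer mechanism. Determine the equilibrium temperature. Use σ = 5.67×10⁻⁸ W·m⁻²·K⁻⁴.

T ≈ 267 K

At equilibrium, absorbed power = emitted power.
Absorbing cross-section = πr² = 6.561×10⁻⁷ m²; emitting surface = 4πr² = 2.624×10⁻⁶ m² (ratio 4).
(1−a)S·A_cross = εσ·A_surf·T⁴  ⇒  T⁴ = (1−a)S/(4σ).
T⁴ = 0.550·2100/(4·5.67×10⁻⁸) = 5.093×10⁹ K⁴.
T = (5.093×10⁹)^(1/4).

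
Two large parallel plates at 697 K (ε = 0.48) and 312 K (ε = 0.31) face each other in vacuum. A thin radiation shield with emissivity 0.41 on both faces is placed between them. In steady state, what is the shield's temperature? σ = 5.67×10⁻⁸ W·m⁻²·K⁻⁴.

T_s ≈ 610 K

In steady state the net flux on the hot side equals that on the cold side.
σ(T₁⁴−T_s⁴)/D₁ = σ(T_s⁴−T₂⁴)/D₂, with D₁ = 1/ε₁+1/ε_s−1 = 3.522, D₂ = 1/ε_s+1/ε₂−1 = 4.665.
Solve for T_s⁴: T_s⁴ = (D₂·T₁⁴ + D₁·T₂⁴)/(D₁+D₂) = 1.385×10¹¹ K⁴.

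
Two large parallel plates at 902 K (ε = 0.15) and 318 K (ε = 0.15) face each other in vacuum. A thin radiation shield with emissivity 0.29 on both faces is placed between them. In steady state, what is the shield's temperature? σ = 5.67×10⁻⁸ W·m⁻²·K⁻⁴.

In steady state the net flux on the hot side equals that on the cold side.
σ(T₁⁴−T_s⁴)/D₁ = σ(T_s⁴−T₂⁴)/D₂, with D₁ = 1/ε₁+1/ε_s−1 = 9.115, D₂ = 1/ε_s+1/ε₂−1 = 9.115.
Solve for T_s⁴: T_s⁴ = (D₂·T₁⁴ + D₁·T₂⁴)/(D₁+D₂) = 3.361×10¹¹ K⁴.

T_s ≈ 761 K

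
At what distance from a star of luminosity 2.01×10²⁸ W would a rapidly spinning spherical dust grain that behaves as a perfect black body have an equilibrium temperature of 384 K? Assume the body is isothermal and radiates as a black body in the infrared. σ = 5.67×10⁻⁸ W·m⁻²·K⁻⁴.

For an isothermal black-emitting sphere, (1−a)S·πr² = σ·4πr²·T⁴ ⇒ S = 4σT⁴/(1−a).
S = 4·5.67×10⁻⁸·(384)⁴/1.00 = 4931 W/m².
Flux falls as S = L/(4πd²), so d = √(L/(4πS)) = √(2.01×10²⁸/(4π·4931)).

d ≈ 5.70×10¹¹ m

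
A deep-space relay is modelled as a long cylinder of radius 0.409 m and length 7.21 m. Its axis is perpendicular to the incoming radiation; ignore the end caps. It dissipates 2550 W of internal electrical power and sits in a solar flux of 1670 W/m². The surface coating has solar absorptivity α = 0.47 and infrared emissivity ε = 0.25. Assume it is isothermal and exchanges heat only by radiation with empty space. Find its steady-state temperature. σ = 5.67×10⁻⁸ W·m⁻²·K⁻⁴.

At steady state, absorbed solar power + internal power = radiated power.
Absorbed: α·S·A_cross = 0.47·1670·5.898 = 4629 W (cross-section 2rL).
Total input = 4629 + 2550 = 7179 W.
Radiated: εσ·A_surf·T⁴ with A_surf = 2πrL = 18.53 m².
T⁴ = 7179/(0.25·5.67×10⁻⁸·18.53) = 2.733×10¹⁰ K⁴.

T ≈ 407 K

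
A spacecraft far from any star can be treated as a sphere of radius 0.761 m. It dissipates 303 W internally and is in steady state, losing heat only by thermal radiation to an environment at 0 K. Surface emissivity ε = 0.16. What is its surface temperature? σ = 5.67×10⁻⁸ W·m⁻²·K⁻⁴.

T ≈ 260 K

Steady state: internal power = radiated power, P = εσA T⁴.
Radiating area A = 4πr² = 7.277 m².
T⁴ = P/(εσA) = 303/(0.16·5.67×10⁻⁸·7.277) = 4.589×10⁹ K⁴.
T = (4.589×10⁹)^(1/4).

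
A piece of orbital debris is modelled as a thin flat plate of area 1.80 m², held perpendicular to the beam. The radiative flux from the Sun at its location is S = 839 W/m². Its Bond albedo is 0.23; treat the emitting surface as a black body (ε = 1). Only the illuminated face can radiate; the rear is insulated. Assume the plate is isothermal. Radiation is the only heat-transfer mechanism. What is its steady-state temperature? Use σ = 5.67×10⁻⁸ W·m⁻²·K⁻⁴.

At equilibrium, absorbed power = emitted power.
Absorbing cross-section = A = 1.800 m²; emitting surface = A = 1.800 m² (ratio 1).
(1−a)S·A_cross = εσ·A_surf·T⁴  ⇒  T⁴ = (1−a)S/(1σ).
T⁴ = 0.770·839/(1·5.67×10⁻⁸) = 1.139×10¹⁰ K⁴.
T = (1.139×10¹⁰)^(1/4).

T ≈ 327 K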